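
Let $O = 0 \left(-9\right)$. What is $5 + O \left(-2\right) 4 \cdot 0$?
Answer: $5$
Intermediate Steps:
$O = 0$
$5 + O \left(-2\right) 4 \cdot 0 = 5 + 0 \left(-2\right) 4 \cdot 0 = 5 + 0 \left(\left(-8\right) 0\right) = 5 + 0 \cdot 0 = 5 + 0 = 5$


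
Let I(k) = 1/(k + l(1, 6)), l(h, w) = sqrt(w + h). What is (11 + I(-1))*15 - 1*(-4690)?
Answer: 9715/2 + 5*sqrt(7)/2 ≈ 4864.1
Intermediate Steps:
l(h, w) = sqrt(h + w)
I(k) = 1/(k + sqrt(7)) (I(k) = 1/(k + sqrt(1 + 6)) = 1/(k + sqrt(7)))
(11 + I(-1))*15 - 1*(-4690) = (11 + 1/(-1 + sqrt(7)))*15 - 1*(-4690) = (165 + 15/(-1 + sqrt(7))) + 4690 = 4855 + 15/(-1 + sqrt(7))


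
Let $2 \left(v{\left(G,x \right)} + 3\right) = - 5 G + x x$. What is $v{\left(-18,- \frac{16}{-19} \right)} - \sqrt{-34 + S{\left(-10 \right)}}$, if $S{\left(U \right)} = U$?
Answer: $\frac{15290}{361} - 2 i \sqrt{11} \approx 42.355 - 6.6332 i$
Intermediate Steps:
$v{\left(G,x \right)} = -3 + \frac{x^{2}}{2} - \frac{5 G}{2}$ ($v{\left(G,x \right)} = -3 + \frac{- 5 G + x x}{2} = -3 + \frac{- 5 G + x^{2}}{2} = -3 + \frac{x^{2} - 5 G}{2} = -3 - \left(- \frac{x^{2}}{2} + \frac{5 G}{2}\right) = -3 + \frac{x^{2}}{2} - \frac{5 G}{2}$)
$v{\left(-18,- \frac{16}{-19} \right)} - \sqrt{-34 + S{\left(-10 \right)}} = \left(-3 + \frac{\left(- \frac{16}{-19}\right)^{2}}{2} - -45\right) - \sqrt{-34 - 10} = \left(-3 + \frac{\left(\left(-16\right) \left(- \frac{1}{19}\right)\right)^{2}}{2} + 45\right) - \sqrt{-44} = \left(-3 + \frac{\left(\frac{16}{19}\right)^{2}}{2} + 45\right) - 2 i \sqrt{11} = \left(-3 + \frac{1}{2} \cdot \frac{256}{361} + 45\right) - 2 i \sqrt{11} = \left(-3 + \frac{128}{361} + 45\right) - 2 i \sqrt{11} = \frac{15290}{361} - 2 i \sqrt{11}$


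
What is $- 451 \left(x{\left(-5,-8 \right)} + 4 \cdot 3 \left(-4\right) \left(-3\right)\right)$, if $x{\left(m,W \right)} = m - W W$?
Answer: $-33825$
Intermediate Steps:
$x{\left(m,W \right)} = m - W^{2}$
$- 451 \left(x{\left(-5,-8 \right)} + 4 \cdot 3 \left(-4\right) \left(-3\right)\right) = - 451 \left(\left(-5 - \left(-8\right)^{2}\right) + 4 \cdot 3 \left(-4\right) \left(-3\right)\right) = - 451 \left(\left(-5 - 64\right) + 12 \left(-4\right) \left(-3\right)\right) = - 451 \left(\left(-5 - 64\right) - -144\right) = - 451 \left(-69 + 144\right) = \left(-451\right) 75 = -33825$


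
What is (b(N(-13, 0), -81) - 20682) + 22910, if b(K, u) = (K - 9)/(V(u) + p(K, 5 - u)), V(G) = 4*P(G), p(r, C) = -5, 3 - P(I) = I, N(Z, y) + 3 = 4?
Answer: 737460/331 ≈ 2228.0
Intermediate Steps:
N(Z, y) = 1 (N(Z, y) = -3 + 4 = 1)
P(I) = 3 - I
V(G) = 12 - 4*G (V(G) = 4*(3 - G) = 12 - 4*G)
b(K, u) = (-9 + K)/(7 - 4*u) (b(K, u) = (K - 9)/((12 - 4*u) - 5) = (-9 + K)/(7 - 4*u))
(b(N(-13, 0), -81) - 20682) + 22910 = ((9 - 1*1)/(-7 + 4*(-81)) - 20682) + 22910 = ((9 - 1)/(-7 - 324) - 20682) + 22910 = (8/(-331) - 20682) + 22910 = (-1/331*8 - 20682) + 22910 = (-8/331 - 20682) + 22910 = -6845750/331 + 22910 = 737460/331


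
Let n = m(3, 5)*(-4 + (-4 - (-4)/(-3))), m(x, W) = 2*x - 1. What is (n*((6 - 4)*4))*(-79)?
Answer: 88480/3 ≈ 29493.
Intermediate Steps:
m(x, W) = -1 + 2*x
n = -140/3 (n = (-1 + 2*3)*(-4 + (-4 - (-4)/(-3))) = (-1 + 6)*(-4 + (-4 - (-4)*(-1)/3)) = 5*(-4 + (-4 - 1*4/3)) = 5*(-4 + (-4 - 4/3)) = 5*(-4 - 16/3) = 5*(-28/3) = -140/3 ≈ -46.667)
(n*((6 - 4)*4))*(-79) = -140*(6 - 4)*4/3*(-79) = -280*4/3*(-79) = -140/3*8*(-79) = -1120/3*(-79) = 88480/3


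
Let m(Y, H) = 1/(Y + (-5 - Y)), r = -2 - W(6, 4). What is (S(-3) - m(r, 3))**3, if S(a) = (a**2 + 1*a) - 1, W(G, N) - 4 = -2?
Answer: 17576/125 ≈ 140.61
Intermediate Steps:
W(G, N) = 2 (W(G, N) = 4 - 2 = 2)
S(a) = -1 + a + a**2 (S(a) = (a**2 + a) - 1 = (a + a**2) - 1 = -1 + a + a**2)
r = -4 (r = -2 - 1*2 = -2 - 2 = -4)
m(Y, H) = -1/5 (m(Y, H) = 1/(-5) = -1/5)
(S(-3) - m(r, 3))**3 = ((-1 - 3 + (-3)**2) - 1*(-1/5))**3 = ((-1 - 3 + 9) + 1/5)**3 = (5 + 1/5)**3 = (26/5)**3 = 17576/125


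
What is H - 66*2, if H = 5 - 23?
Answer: -150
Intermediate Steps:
H = -18
H - 66*2 = -18 - 66*2 = -18 - 33*4 = -18 - 132 = -150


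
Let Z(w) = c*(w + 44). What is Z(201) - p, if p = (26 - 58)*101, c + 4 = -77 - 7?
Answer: -18328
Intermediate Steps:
c = -88 (c = -4 + (-77 - 7) = -4 - 84 = -88)
Z(w) = -3872 - 88*w (Z(w) = -88*(w + 44) = -88*(44 + w) = -3872 - 88*w)
p = -3232 (p = -32*101 = -3232)
Z(201) - p = (-3872 - 88*201) - 1*(-3232) = (-3872 - 17688) + 3232 = -21560 + 3232 = -18328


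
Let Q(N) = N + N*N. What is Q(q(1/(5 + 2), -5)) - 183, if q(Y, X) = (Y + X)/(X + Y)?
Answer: -181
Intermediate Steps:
q(Y, X) = 1 (q(Y, X) = (X + Y)/(X + Y) = 1)
Q(N) = N + N**2
Q(q(1/(5 + 2), -5)) - 183 = 1*(1 + 1) - 183 = 1*2 - 183 = 2 - 183 = -181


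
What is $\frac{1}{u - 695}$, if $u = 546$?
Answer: $- \frac{1}{149} \approx -0.0067114$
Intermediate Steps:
$\frac{1}{u - 695} = \frac{1}{546 - 695} = \frac{1}{-149} = - \frac{1}{149}$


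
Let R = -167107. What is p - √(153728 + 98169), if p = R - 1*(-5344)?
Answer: -161763 - √251897 ≈ -1.6227e+5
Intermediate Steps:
p = -161763 (p = -167107 - 1*(-5344) = -167107 + 5344 = -161763)
p - √(153728 + 98169) = -161763 - √(153728 + 98169) = -161763 - √251897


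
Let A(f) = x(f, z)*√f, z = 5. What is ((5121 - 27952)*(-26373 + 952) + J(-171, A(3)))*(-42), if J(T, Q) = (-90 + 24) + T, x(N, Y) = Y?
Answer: -24376237788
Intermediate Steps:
A(f) = 5*√f
J(T, Q) = -66 + T
((5121 - 27952)*(-26373 + 952) + J(-171, A(3)))*(-42) = ((5121 - 27952)*(-26373 + 952) + (-66 - 171))*(-42) = (-22831*(-25421) - 237)*(-42) = (580386851 - 237)*(-42) = 580386614*(-42) = -24376237788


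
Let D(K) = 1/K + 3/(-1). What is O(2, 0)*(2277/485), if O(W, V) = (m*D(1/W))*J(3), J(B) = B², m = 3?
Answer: -61479/485 ≈ -126.76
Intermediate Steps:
D(K) = -3 + 1/K (D(K) = 1/K + 3*(-1) = 1/K - 3 = -3 + 1/K)
O(W, V) = -81 + 27*W (O(W, V) = (3*(-3 + 1/(1/W)))*3² = (3*(-3 + W))*9 = (-9 + 3*W)*9 = -81 + 27*W)
O(2, 0)*(2277/485) = (-81 + 27*2)*(2277/485) = (-81 + 54)*(2277*(1/485)) = -27*2277/485 = -61479/485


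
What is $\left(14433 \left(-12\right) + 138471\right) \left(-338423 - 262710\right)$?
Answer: $20874343425$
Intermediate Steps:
$\left(14433 \left(-12\right) + 138471\right) \left(-338423 - 262710\right) = \left(-173196 + 138471\right) \left(-601133\right) = \left(-34725\right) \left(-601133\right) = 20874343425$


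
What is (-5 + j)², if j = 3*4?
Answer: 49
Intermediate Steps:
j = 12
(-5 + j)² = (-5 + 12)² = 7² = 49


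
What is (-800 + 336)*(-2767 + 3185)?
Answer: -193952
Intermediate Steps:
(-800 + 336)*(-2767 + 3185) = -464*418 = -193952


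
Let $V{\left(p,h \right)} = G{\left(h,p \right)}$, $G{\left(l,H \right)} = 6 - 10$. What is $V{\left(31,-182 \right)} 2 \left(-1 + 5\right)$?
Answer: $-32$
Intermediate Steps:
$G{\left(l,H \right)} = -4$
$V{\left(p,h \right)} = -4$
$V{\left(31,-182 \right)} 2 \left(-1 + 5\right) = - 4 \cdot 2 \left(-1 + 5\right) = - 4 \cdot 2 \cdot 4 = \left(-4\right) 8 = -32$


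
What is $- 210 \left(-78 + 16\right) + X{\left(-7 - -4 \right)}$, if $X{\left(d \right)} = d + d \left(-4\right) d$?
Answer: $12981$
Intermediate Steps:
$X{\left(d \right)} = d - 4 d^{2}$ ($X{\left(d \right)} = d + - 4 d d = d - 4 d^{2}$)
$- 210 \left(-78 + 16\right) + X{\left(-7 - -4 \right)} = - 210 \left(-78 + 16\right) + \left(-7 - -4\right) \left(1 - 4 \left(-7 - -4\right)\right) = \left(-210\right) \left(-62\right) + \left(-7 + 4\right) \left(1 - 4 \left(-7 + 4\right)\right) = 13020 - 3 \left(1 - -12\right) = 13020 - 3 \left(1 + 12\right) = 13020 - 39 = 12981$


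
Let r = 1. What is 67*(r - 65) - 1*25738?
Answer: -30026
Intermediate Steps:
67*(r - 65) - 1*25738 = 67*(1 - 65) - 1*25738 = 67*(-64) - 25738 = -4288 - 25738 = -30026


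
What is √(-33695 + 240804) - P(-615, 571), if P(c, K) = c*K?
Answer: 351165 + √207109 ≈ 3.5162e+5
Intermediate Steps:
P(c, K) = K*c
√(-33695 + 240804) - P(-615, 571) = √(-33695 + 240804) - 571*(-615) = √207109 - 1*(-351165) = √207109 + 351165 = 351165 + √207109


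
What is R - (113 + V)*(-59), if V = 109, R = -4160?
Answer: 8938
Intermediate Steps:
R - (113 + V)*(-59) = -4160 - (113 + 109)*(-59) = -4160 - 222*(-59) = -4160 - 1*(-13098) = -4160 + 13098 = 8938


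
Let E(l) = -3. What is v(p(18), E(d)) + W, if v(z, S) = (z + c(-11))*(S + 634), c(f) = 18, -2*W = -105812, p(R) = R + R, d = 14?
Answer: 86980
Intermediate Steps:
p(R) = 2*R
W = 52906 (W = -½*(-105812) = 52906)
v(z, S) = (18 + z)*(634 + S) (v(z, S) = (z + 18)*(S + 634) = (18 + z)*(634 + S))
v(p(18), E(d)) + W = (11412 + 18*(-3) + 634*(2*18) - 6*18) + 52906 = (11412 - 54 + 634*36 - 3*36) + 52906 = (11412 - 54 + 22824 - 108) + 52906 = 34074 + 52906 = 86980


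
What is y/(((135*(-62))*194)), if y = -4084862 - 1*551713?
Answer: 34345/12028 ≈ 2.8554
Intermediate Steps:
y = -4636575 (y = -4084862 - 551713 = -4636575)
y/(((135*(-62))*194)) = -4636575/((135*(-62))*194) = -4636575/((-8370*194)) = -4636575/(-1623780) = -4636575*(-1/1623780) = 34345/12028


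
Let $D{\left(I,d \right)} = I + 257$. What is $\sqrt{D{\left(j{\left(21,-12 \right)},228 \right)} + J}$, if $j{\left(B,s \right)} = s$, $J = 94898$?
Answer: $\sqrt{95143} \approx 308.45$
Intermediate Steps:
$D{\left(I,d \right)} = 257 + I$
$\sqrt{D{\left(j{\left(21,-12 \right)},228 \right)} + J} = \sqrt{\left(257 - 12\right) + 94898} = \sqrt{245 + 94898} = \sqrt{95143}$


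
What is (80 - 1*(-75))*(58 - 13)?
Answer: 6975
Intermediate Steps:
(80 - 1*(-75))*(58 - 13) = (80 + 75)*45 = 155*45 = 6975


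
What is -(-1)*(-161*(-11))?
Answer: 1771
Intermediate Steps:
-(-1)*(-161*(-11)) = -(-1)*1771 = -1*(-1771) = 1771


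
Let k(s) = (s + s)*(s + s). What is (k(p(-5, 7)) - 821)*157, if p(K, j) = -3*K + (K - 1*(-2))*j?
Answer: -106289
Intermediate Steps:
p(K, j) = -3*K + j*(2 + K) (p(K, j) = -3*K + (K + 2)*j = -3*K + (2 + K)*j = -3*K + j*(2 + K))
k(s) = 4*s² (k(s) = (2*s)*(2*s) = 4*s²)
(k(p(-5, 7)) - 821)*157 = (4*(-3*(-5) + 2*7 - 5*7)² - 821)*157 = (4*(15 + 14 - 35)² - 821)*157 = (4*(-6)² - 821)*157 = (4*36 - 821)*157 = (144 - 821)*157 = -677*157 = -106289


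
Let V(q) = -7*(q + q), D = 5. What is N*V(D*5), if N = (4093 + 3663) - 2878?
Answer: -1707300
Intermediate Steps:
V(q) = -14*q
N = 4878 (N = 7756 - 2878 = 4878)
N*V(D*5) = 4878*(-70*5) = 4878*(-14*25) = 4878*(-350) = -1707300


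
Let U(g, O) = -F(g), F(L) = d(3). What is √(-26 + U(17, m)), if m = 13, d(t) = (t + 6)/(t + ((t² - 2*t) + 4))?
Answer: I*√2690/10 ≈ 5.1865*I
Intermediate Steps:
d(t) = (6 + t)/(4 + t² - t) (d(t) = (6 + t)/(t + (4 + t² - 2*t)) = (6 + t)/(4 + t² - t))
F(L) = 9/10 (F(L) = (6 + 3)/(4 + 3² - 1*3) = 9/(4 + 9 - 3) = 9/10)
U(g, O) = -9/10 (U(g, O) = -1*9/10 = -9/10)
√(-26 + U(17, m)) = √(-26 - 9/10) = √(-269/10) = I*√2690/10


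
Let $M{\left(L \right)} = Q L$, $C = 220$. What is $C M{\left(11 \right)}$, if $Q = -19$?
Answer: $-45980$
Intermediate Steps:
$M{\left(L \right)} = - 19 L$
$C M{\left(11 \right)} = 220 \left(\left(-19\right) 11\right) = 220 \left(-209\right) = -45980$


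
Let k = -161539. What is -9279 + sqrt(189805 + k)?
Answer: -9279 + sqrt(28266) ≈ -9110.9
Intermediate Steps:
-9279 + sqrt(189805 + k) = -9279 + sqrt(189805 - 161539) = -9279 + sqrt(28266)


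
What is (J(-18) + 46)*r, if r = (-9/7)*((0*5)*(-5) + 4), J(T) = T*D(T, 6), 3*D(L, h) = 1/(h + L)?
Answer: -1674/7 ≈ -239.14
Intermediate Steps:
D(L, h) = 1/(3*(L + h)) (D(L, h) = 1/(3*(h + L)) = 1/(3*(L + h)))
J(T) = T/(3*(6 + T)) (J(T) = T*(1/(3*(T + 6))) = T*(1/(3*(6 + T))) = T/(3*(6 + T)))
r = -36/7 (r = (-9*⅐)*(0*(-5) + 4) = -9*(0 + 4)/7 = -9/7*4 = -36/7 ≈ -5.1429)
(J(-18) + 46)*r = ((⅓)*(-18)/(6 - 18) + 46)*(-36/7) = ((⅓)*(-18)/(-12) + 46)*(-36/7) = ((⅓)*(-18)*(-1/12) + 46)*(-36/7) = (½ + 46)*(-36/7) = (93/2)*(-36/7) = -1674/7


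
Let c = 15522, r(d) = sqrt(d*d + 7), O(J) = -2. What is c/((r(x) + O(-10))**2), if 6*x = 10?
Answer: 69849/(2*(3 - sqrt(22))**2) ≈ 12222.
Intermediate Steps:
x = 5/3 (x = (1/6)*10 = 5/3 ≈ 1.6667)
r(d) = sqrt(7 + d**2) (r(d) = sqrt(d**2 + 7) = sqrt(7 + d**2))
c/((r(x) + O(-10))**2) = 15522/((sqrt(7 + (5/3)**2) - 2)**2) = 15522/((sqrt(7 + 25/9) - 2)**2) = 15522/((sqrt(88/9) - 2)**2) = 15522/((2*sqrt(22)/3 - 2)**2) = 15522/((-2 + 2*sqrt(22)/3)**2) = 15522/(-2 + 2*sqrt(22)/3)**2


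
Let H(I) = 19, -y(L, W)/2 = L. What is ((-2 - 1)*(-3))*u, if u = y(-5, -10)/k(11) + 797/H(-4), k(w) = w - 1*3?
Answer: 29547/76 ≈ 388.78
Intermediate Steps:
k(w) = -3 + w (k(w) = w - 3 = -3 + w)
y(L, W) = -2*L
u = 3283/76 (u = (-2*(-5))/(-3 + 11) + 797/19 = 10/8 + 797*(1/19) = 10*(1/8) + 797/19 = 5/4 + 797/19 = 3283/76 ≈ 43.197)
((-2 - 1)*(-3))*u = ((-2 - 1)*(-3))*(3283/76) = -3*(-3)*(3283/76) = 9*(3283/76) = 29547/76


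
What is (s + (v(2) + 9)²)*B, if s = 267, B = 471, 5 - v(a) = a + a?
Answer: 172857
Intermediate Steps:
v(a) = 5 - 2*a (v(a) = 5 - (a + a) = 5 - 2*a)
(s + (v(2) + 9)²)*B = (267 + ((5 - 2*2) + 9)²)*471 = (267 + ((5 - 4) + 9)²)*471 = (267 + (1 + 9)²)*471 = (267 + 10²)*471 = (267 + 100)*471 = 367*471 = 172857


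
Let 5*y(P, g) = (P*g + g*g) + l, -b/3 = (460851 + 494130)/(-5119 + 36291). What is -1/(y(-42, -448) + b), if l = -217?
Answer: -155860/6821788401 ≈ -2.2847e-5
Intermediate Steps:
b = -2864943/31172 (b = -3*(460851 + 494130)/(-5119 + 36291) = -2864943/31172 ≈ -91.908)
y(P, g) = -217/5 + g²/5 + P*g/5 (y(P, g) = ((P*g + g*g) - 217)/5 = ((P*g + g²) - 217)/5 = ((g² + P*g) - 217)/5 = (-217 + g² + P*g)/5 = -217/5 + g²/5 + P*g/5)
-1/(y(-42, -448) + b) = -1/((-217/5 + (⅕)*(-448)² + (⅕)*(-42)*(-448)) - 2864943/31172) = -1/((-217/5 + (⅕)*200704 + 18816/5) - 2864943/31172) = -1/((-217/5 + 200704/5 + 18816/5) - 2864943/31172) = -1/(219303/5 - 2864943/31172) = -1/6821788401/155860 = -1*155860/6821788401 = -155860/6821788401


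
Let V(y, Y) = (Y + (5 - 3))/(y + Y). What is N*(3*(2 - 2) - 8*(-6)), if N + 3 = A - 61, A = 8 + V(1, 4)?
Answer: -13152/5 ≈ -2630.4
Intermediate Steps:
V(y, Y) = (2 + Y)/(Y + y) (V(y, Y) = (Y + 2)/(Y + y) = (2 + Y)/(Y + y))
A = 46/5 (A = 8 + (2 + 4)/(4 + 1) = 8 + 6/5 = 46/5 ≈ 9.2000)
N = -274/5 (N = -3 + (46/5 - 61) = -3 - 259/5 = -274/5 ≈ -54.800)
N*(3*(2 - 2) - 8*(-6)) = -274*(3*(2 - 2) - 8*(-6))/5 = -274*(3*0 + 48)/5 = -274*(0 + 48)/5 = -274/5*48 = -13152/5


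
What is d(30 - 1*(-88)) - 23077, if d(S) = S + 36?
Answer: -22923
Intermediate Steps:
d(S) = 36 + S
d(30 - 1*(-88)) - 23077 = (36 + (30 - 1*(-88))) - 23077 = (36 + (30 + 88)) - 23077 = (36 + 118) - 23077 = 154 - 23077 = -22923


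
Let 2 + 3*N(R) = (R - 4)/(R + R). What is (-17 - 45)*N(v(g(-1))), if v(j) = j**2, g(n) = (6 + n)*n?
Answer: 2449/75 ≈ 32.653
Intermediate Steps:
g(n) = n*(6 + n)
N(R) = -2/3 + (-4 + R)/(6*R) (N(R) = -2/3 + ((R - 4)/(R + R))/3 = -2/3 + ((-4 + R)/((2*R)))/3 = -2/3 + ((-4 + R)*(1/(2*R)))/3 = -2/3 + ((-4 + R)/(2*R))/3 = -2/3 + (-4 + R)/(6*R))
(-17 - 45)*N(v(g(-1))) = (-17 - 45)*((-4 - 3*(6 - 1)**2)/(6*((-(6 - 1))**2))) = -31*(-4 - 3*(-1*5)**2)/(3*((-1*5)**2)) = -31*(-4 - 3*(-5)**2)/(3*((-5)**2)) = -31*(-4 - 3*25)/(3*25) = -31*(-4 - 75)/(3*25) = -31*(-79)/(3*25) = -62*(-79/150) = 2449/75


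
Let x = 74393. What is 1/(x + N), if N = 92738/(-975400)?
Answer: 487700/36281419731 ≈ 1.3442e-5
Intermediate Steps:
N = -46369/487700 (N = 92738*(-1/975400) = -46369/487700 ≈ -0.095077)
1/(x + N) = 1/(74393 - 46369/487700) = 1/(36281419731/487700) = 487700/36281419731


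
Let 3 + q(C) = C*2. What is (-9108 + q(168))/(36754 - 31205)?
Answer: -8775/5549 ≈ -1.5814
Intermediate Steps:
q(C) = -3 + 2*C (q(C) = -3 + C*2 = -3 + 2*C)
(-9108 + q(168))/(36754 - 31205) = (-9108 + (-3 + 2*168))/(36754 - 31205) = (-9108 + (-3 + 336))/5549 = (-9108 + 333)*(1/5549) = -8775*1/5549 = -8775/5549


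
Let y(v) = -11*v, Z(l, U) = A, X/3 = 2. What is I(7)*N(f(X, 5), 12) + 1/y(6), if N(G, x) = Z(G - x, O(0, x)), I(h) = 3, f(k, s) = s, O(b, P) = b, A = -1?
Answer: -199/66 ≈ -3.0152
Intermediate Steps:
X = 6 (X = 3*2 = 6)
Z(l, U) = -1
N(G, x) = -1
I(7)*N(f(X, 5), 12) + 1/y(6) = 3*(-1) + 1/(-11*6) = -3 + 1/(-66) = -3 - 1/66 = -199/66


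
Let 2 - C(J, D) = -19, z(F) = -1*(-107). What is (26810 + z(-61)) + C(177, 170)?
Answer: 26938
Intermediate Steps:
z(F) = 107
C(J, D) = 21 (C(J, D) = 2 - 1*(-19) = 2 + 19 = 21)
(26810 + z(-61)) + C(177, 170) = (26810 + 107) + 21 = 26917 + 21 = 26938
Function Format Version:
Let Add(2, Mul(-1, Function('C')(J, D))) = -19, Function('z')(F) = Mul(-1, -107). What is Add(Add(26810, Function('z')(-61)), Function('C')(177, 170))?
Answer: 26938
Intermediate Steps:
Function('z')(F) = 107
Function('C')(J, D) = 21 (Function('C')(J, D) = Add(2, Mul(-1, -19)) = Add(2, 19) = 21)
Add(Add(26810, Function('z')(-61)), Function('C')(177, 170)) = Add(Add(26810, 107), 21) = Add(26917, 21) = 26938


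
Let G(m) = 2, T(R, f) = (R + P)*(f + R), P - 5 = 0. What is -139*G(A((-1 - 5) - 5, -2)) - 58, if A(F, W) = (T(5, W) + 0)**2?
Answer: -336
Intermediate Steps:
P = 5 (P = 5 + 0 = 5)
T(R, f) = (5 + R)*(R + f) (T(R, f) = (R + 5)*(f + R) = (5 + R)*(R + f))
A(F, W) = (50 + 10*W)**2 (A(F, W) = ((5**2 + 5*5 + 5*W + 5*W) + 0)**2 = ((25 + 25 + 5*W + 5*W) + 0)**2 = ((50 + 10*W) + 0)**2 = (50 + 10*W)**2)
-139*G(A((-1 - 5) - 5, -2)) - 58 = -139*2 - 58 = -278 - 58 = -336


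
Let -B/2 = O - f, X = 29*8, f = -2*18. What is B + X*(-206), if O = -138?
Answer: -47588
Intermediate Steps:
f = -36
X = 232
B = 204 (B = -2*(-138 - 1*(-36)) = -2*(-138 + 36) = -2*(-102) = 204)
B + X*(-206) = 204 + 232*(-206) = 204 - 47792 = -47588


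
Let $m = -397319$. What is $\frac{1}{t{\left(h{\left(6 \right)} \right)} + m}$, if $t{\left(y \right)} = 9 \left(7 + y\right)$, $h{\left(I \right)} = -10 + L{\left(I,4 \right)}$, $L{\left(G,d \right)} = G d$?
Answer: $- \frac{1}{397130} \approx -2.5181 \cdot 10^{-6}$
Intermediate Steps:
$h{\left(I \right)} = -10 + 4 I$ ($h{\left(I \right)} = -10 + I 4 = -10 + 4 I$)
$t{\left(y \right)} = 63 + 9 y$
$\frac{1}{t{\left(h{\left(6 \right)} \right)} + m} = \frac{1}{\left(63 + 9 \left(-10 + 4 \cdot 6\right)\right) - 397319} = \frac{1}{\left(63 + 9 \left(-10 + 24\right)\right) - 397319} = \frac{1}{\left(63 + 9 \cdot 14\right) - 397319} = \frac{1}{\left(63 + 126\right) - 397319} = \frac{1}{189 - 397319} = \frac{1}{-397130} = - \frac{1}{397130}$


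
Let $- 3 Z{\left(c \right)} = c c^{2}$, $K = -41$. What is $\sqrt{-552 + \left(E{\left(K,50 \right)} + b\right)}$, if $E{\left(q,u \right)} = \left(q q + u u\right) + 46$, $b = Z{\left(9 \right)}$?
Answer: $2 \sqrt{858} \approx 58.583$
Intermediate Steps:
$Z{\left(c \right)} = - \frac{c^{3}}{3}$ ($Z{\left(c \right)} = - \frac{c c^{2}}{3} = - \frac{c^{3}}{3}$)
$b = -243$ ($b = - \frac{9^{3}}{3} = \left(- \frac{1}{3}\right) 729 = -243$)
$E{\left(q,u \right)} = 46 + q^{2} + u^{2}$ ($E{\left(q,u \right)} = \left(q^{2} + u^{2}\right) + 46 = 46 + q^{2} + u^{2}$)
$\sqrt{-552 + \left(E{\left(K,50 \right)} + b\right)} = \sqrt{-552 + \left(\left(46 + \left(-41\right)^{2} + 50^{2}\right) - 243\right)} = \sqrt{-552 + \left(\left(46 + 1681 + 2500\right) - 243\right)} = \sqrt{-552 + \left(4227 - 243\right)} = \sqrt{-552 + 3984} = \sqrt{3432} = 2 \sqrt{858}$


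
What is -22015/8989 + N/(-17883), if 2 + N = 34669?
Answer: -705315908/160750287 ≈ -4.3876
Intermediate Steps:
N = 34667 (N = -2 + 34669 = 34667)
-22015/8989 + N/(-17883) = -22015/8989 + 34667/(-17883) = -22015*1/8989 + 34667*(-1/17883) = -22015/8989 - 34667/17883 = -705315908/160750287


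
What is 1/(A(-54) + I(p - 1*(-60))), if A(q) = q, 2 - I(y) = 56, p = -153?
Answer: -1/108 ≈ -0.0092593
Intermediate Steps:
I(y) = -54 (I(y) = 2 - 1*56 = 2 - 56 = -54)
1/(A(-54) + I(p - 1*(-60))) = 1/(-54 - 54) = 1/(-108) = -1/108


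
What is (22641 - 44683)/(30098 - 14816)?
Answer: -11021/7641 ≈ -1.4424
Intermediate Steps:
(22641 - 44683)/(30098 - 14816) = -22042/15282 = -22042*1/15282 = -11021/7641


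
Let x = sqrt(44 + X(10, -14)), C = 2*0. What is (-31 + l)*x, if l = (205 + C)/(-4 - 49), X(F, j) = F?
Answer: -5544*sqrt(6)/53 ≈ -256.23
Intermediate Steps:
C = 0
l = -205/53 (l = (205 + 0)/(-4 - 49) = 205/(-53) = 205*(-1/53) = -205/53 ≈ -3.8679)
x = 3*sqrt(6) (x = sqrt(44 + 10) = sqrt(54) = 3*sqrt(6) ≈ 7.3485)
(-31 + l)*x = (-31 - 205/53)*(3*sqrt(6)) = -5544*sqrt(6)/53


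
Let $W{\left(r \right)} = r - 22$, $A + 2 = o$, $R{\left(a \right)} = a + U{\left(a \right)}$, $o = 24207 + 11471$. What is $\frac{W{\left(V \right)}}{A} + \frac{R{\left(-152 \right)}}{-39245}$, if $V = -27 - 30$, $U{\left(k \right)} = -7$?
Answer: $\frac{2572129}{1400104620} \approx 0.0018371$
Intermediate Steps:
$o = 35678$
$R{\left(a \right)} = -7 + a$ ($R{\left(a \right)} = a - 7 = -7 + a$)
$A = 35676$ ($A = -2 + 35678 = 35676$)
$V = -57$
$W{\left(r \right)} = -22 + r$
$\frac{W{\left(V \right)}}{A} + \frac{R{\left(-152 \right)}}{-39245} = \frac{-22 - 57}{35676} + \frac{-7 - 152}{-39245} = \left(-79\right) \frac{1}{35676} - - \frac{159}{39245} = - \frac{79}{35676} + \frac{159}{39245} = \frac{2572129}{1400104620}$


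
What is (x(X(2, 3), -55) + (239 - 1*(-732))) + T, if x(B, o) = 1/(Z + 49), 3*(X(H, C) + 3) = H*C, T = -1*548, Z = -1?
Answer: 20305/48 ≈ 423.02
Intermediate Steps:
T = -548
X(H, C) = -3 + C*H/3 (X(H, C) = -3 + (H*C)/3 = -3 + (C*H)/3 = -3 + C*H/3)
x(B, o) = 1/48 (x(B, o) = 1/(-1 + 49) = 1/48)
(x(X(2, 3), -55) + (239 - 1*(-732))) + T = (1/48 + (239 - 1*(-732))) - 548 = (1/48 + (239 + 732)) - 548 = (1/48 + 971) - 548 = 46609/48 - 548 = 20305/48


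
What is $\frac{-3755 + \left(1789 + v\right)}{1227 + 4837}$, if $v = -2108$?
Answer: $- \frac{2037}{3032} \approx -0.67183$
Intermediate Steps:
$\frac{-3755 + \left(1789 + v\right)}{1227 + 4837} = \frac{-3755 + \left(1789 - 2108\right)}{1227 + 4837} = \frac{-3755 - 319}{6064} = \left(-4074\right) \frac{1}{6064} = - \frac{2037}{3032}$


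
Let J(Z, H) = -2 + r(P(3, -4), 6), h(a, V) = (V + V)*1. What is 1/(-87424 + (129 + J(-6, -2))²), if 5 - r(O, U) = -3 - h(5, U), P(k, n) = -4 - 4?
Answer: -1/65815 ≈ -1.5194e-5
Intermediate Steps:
h(a, V) = 2*V (h(a, V) = (2*V)*1 = 2*V)
P(k, n) = -8
r(O, U) = 8 + 2*U (r(O, U) = 5 - (-3 - 2*U) = 5 + (3 + 2*U) = 8 + 2*U)
J(Z, H) = 18 (J(Z, H) = -2 + (8 + 2*6) = -2 + (8 + 12) = -2 + 20 = 18)
1/(-87424 + (129 + J(-6, -2))²) = 1/(-87424 + (129 + 18)²) = 1/(-87424 + 147²) = 1/(-87424 + 21609) = 1/(-65815) = -1/65815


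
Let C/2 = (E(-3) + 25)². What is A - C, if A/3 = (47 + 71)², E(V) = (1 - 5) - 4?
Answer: 41194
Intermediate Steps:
E(V) = -8 (E(V) = -4 - 4 = -8)
A = 41772 (A = 3*(47 + 71)² = 3*118² = 3*13924 = 41772)
C = 578 (C = 2*(-8 + 25)² = 2*17² = 2*289 = 578)
A - C = 41772 - 1*578 = 41772 - 578 = 41194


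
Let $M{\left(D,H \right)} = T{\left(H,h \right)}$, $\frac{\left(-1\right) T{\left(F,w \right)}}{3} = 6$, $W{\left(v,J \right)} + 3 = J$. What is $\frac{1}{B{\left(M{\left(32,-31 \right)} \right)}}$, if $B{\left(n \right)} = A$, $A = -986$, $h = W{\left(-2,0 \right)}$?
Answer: $- \frac{1}{986} \approx -0.0010142$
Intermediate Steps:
$W{\left(v,J \right)} = -3 + J$
$h = -3$ ($h = -3 + 0 = -3$)
$T{\left(F,w \right)} = -18$ ($T{\left(F,w \right)} = \left(-3\right) 6 = -18$)
$M{\left(D,H \right)} = -18$
$B{\left(n \right)} = -986$
$\frac{1}{B{\left(M{\left(32,-31 \right)} \right)}} = \frac{1}{-986} = - \frac{1}{986}$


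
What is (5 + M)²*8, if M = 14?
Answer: 2888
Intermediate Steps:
(5 + M)²*8 = (5 + 14)²*8 = 19²*8 = 361*8 = 2888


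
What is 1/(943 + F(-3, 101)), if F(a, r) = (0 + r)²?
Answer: 1/11144 ≈ 8.9734e-5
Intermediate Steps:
F(a, r) = r²
1/(943 + F(-3, 101)) = 1/(943 + 101²) = 1/(943 + 10201) = 1/11144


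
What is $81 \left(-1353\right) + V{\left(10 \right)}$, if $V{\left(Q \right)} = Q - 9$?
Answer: $-109592$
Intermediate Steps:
$V{\left(Q \right)} = -9 + Q$
$81 \left(-1353\right) + V{\left(10 \right)} = 81 \left(-1353\right) + \left(-9 + 10\right) = -109593 + 1 = -109592$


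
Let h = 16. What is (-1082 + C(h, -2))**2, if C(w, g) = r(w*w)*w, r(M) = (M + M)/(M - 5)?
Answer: 69374292100/63001 ≈ 1.1012e+6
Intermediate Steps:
r(M) = 2*M/(-5 + M) (r(M) = (2*M)/(-5 + M) = 2*M/(-5 + M))
C(w, g) = 2*w**3/(-5 + w**2) (C(w, g) = (2*(w*w)/(-5 + w*w))*w = (2*w**2/(-5 + w**2))*w = 2*w**3/(-5 + w**2))
(-1082 + C(h, -2))**2 = (-1082 + 2*16**3/(-5 + 16**2))**2 = (-1082 + 2*4096/(-5 + 256))**2 = (-1082 + 2*4096/251)**2 = (-1082 + 2*4096*(1/251))**2 = (-1082 + 8192/251)**2 = (-263390/251)**2 = 69374292100/63001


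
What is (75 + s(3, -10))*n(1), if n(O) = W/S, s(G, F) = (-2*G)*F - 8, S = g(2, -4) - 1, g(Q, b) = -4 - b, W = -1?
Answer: 127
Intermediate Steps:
S = -1 (S = (-4 - 1*(-4)) - 1 = (-4 + 4) - 1 = 0 - 1 = -1)
s(G, F) = -8 - 2*F*G (s(G, F) = -2*F*G - 8 = -8 - 2*F*G)
n(O) = 1 (n(O) = -1/(-1) = -1*(-1) = 1)
(75 + s(3, -10))*n(1) = (75 + (-8 - 2*(-10)*3))*1 = (75 + (-8 + 60))*1 = (75 + 52)*1 = 127*1 = 127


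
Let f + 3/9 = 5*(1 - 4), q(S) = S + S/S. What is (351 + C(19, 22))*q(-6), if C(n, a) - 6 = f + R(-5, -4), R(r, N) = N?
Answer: -5065/3 ≈ -1688.3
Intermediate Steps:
q(S) = 1 + S (q(S) = S + 1 = 1 + S)
f = -46/3 (f = -1/3 + 5*(1 - 4) = -1/3 + 5*(-3) = -1/3 - 15 = -46/3 ≈ -15.333)
C(n, a) = -40/3 (C(n, a) = 6 + (-46/3 - 4) = 6 - 58/3 = -40/3)
(351 + C(19, 22))*q(-6) = (351 - 40/3)*(1 - 6) = (1013/3)*(-5) = -5065/3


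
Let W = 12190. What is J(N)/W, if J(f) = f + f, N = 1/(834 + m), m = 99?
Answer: 1/5686635 ≈ 1.7585e-7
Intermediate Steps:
N = 1/933 (N = 1/(834 + 99) = 1/933 ≈ 0.0010718)
J(f) = 2*f
J(N)/W = (2*(1/933))/12190 = (2/933)*(1/12190) = 1/5686635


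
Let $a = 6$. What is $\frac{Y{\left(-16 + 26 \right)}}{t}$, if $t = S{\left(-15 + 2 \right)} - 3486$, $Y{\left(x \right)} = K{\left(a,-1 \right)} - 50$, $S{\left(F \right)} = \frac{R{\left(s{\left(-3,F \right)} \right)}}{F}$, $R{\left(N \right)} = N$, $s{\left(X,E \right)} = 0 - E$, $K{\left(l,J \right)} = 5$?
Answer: $\frac{45}{3487} \approx 0.012905$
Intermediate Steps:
$s{\left(X,E \right)} = - E$
$S{\left(F \right)} = -1$ ($S{\left(F \right)} = \frac{\left(-1\right) F}{F} = -1$)
$Y{\left(x \right)} = -45$ ($Y{\left(x \right)} = 5 - 50 = -45$)
$t = -3487$ ($t = -1 - 3486 = -3487$)
$\frac{Y{\left(-16 + 26 \right)}}{t} = - \frac{45}{-3487} = \left(-45\right) \left(- \frac{1}{3487}\right) = \frac{45}{3487}$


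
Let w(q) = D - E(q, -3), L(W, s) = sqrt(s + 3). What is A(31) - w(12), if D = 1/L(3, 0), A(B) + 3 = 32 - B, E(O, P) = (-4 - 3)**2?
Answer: 47 - sqrt(3)/3 ≈ 46.423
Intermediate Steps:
L(W, s) = sqrt(3 + s)
E(O, P) = 49 (E(O, P) = (-7)**2 = 49)
A(B) = 29 - B (A(B) = -3 + (32 - B) = 29 - B)
D = sqrt(3)/3 (D = 1/(sqrt(3 + 0)) = 1/(sqrt(3)) = sqrt(3)/3 ≈ 0.57735)
w(q) = -49 + sqrt(3)/3 (w(q) = sqrt(3)/3 - 1*49 = sqrt(3)/3 - 49 = -49 + sqrt(3)/3)
A(31) - w(12) = (29 - 1*31) - (-49 + sqrt(3)/3) = (29 - 31) + (49 - sqrt(3)/3) = -2 + (49 - sqrt(3)/3) = 47 - sqrt(3)/3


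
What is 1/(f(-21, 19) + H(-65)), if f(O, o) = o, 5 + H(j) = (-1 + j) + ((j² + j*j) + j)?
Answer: 1/8333 ≈ 0.00012000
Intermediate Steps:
H(j) = -6 + 2*j + 2*j² (H(j) = -5 + ((-1 + j) + ((j² + j*j) + j)) = -5 + ((-1 + j) + ((j² + j²) + j)) = -5 + ((-1 + j) + (2*j² + j)) = -5 + ((-1 + j) + (j + 2*j²)) = -5 + (-1 + 2*j + 2*j²) = -6 + 2*j + 2*j²)
1/(f(-21, 19) + H(-65)) = 1/(19 + (-6 + 2*(-65) + 2*(-65)²)) = 1/(19 + (-6 - 130 + 2*4225)) = 1/(19 + (-6 - 130 + 8450)) = 1/(19 + 8314) = 1/8333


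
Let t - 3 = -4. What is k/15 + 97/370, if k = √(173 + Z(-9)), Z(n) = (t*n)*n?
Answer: 97/370 + 2*√23/15 ≈ 0.90161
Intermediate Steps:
t = -1 (t = 3 - 4 = -1)
Z(n) = -n² (Z(n) = (-n)*n = -n²)
k = 2*√23 (k = √(173 - 1*(-9)²) = √(173 - 1*81) = √(173 - 81) = √92 = 2*√23 ≈ 9.5917)
k/15 + 97/370 = (2*√23)/15 + 97/370 = (2*√23)*(1/15) + 97*(1/370) = 2*√23/15 + 97/370 = 97/370 + 2*√23/15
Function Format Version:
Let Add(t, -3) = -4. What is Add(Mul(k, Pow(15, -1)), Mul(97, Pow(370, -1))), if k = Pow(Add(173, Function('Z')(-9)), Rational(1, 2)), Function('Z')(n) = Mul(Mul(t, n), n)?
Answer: Add(Rational(97, 370), Mul(Rational(2, 15), Pow(23, Rational(1, 2)))) ≈ 0.90161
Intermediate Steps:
t = -1 (t = Add(3, -4) = -1)
Function('Z')(n) = Mul(-1, Pow(n, 2)) (Function('Z')(n) = Mul(Mul(-1, n), n) = Mul(-1, Pow(n, 2)))
k = Mul(2, Pow(23, Rational(1, 2))) (k = Pow(Add(173, Mul(-1, Pow(-9, 2))), Rational(1, 2)) = Pow(Add(173, Mul(-1, 81)), Rational(1, 2)) = Pow(Add(173, -81), Rational(1, 2)) = Pow(92, Rational(1, 2)) = Mul(2, Pow(23, Rational(1, 2))) ≈ 9.5917)
Add(Mul(k, Pow(15, -1)), Mul(97, Pow(370, -1))) = Add(Mul(Mul(2, Pow(23, Rational(1, 2))), Pow(15, -1)), Mul(97, Pow(370, -1))) = Add(Mul(Mul(2, Pow(23, Rational(1, 2))), Rational(1, 15)), Mul(97, Rational(1, 370))) = Add(Mul(Rational(2, 15), Pow(23, Rational(1, 2))), Rational(97, 370)) = Add(Rational(97, 370), Mul(Rational(2, 15), Pow(23, Rational(1, 2))))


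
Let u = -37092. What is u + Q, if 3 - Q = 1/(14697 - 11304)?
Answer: -125842978/3393 ≈ -37089.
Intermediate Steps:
Q = 10178/3393 (Q = 3 - 1/(14697 - 11304) = 3 - 1/3393 = 10178/3393 ≈ 2.9997)
u + Q = -37092 + 10178/3393 = -125842978/3393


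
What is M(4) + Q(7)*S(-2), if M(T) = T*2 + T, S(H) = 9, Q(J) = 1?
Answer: 21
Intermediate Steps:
M(T) = 3*T (M(T) = 2*T + T = 3*T)
M(4) + Q(7)*S(-2) = 3*4 + 1*9 = 12 + 9 = 21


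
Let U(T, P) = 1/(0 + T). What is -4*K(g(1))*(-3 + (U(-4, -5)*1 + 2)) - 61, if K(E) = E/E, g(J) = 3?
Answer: -56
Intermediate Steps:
U(T, P) = 1/T
K(E) = 1
-4*K(g(1))*(-3 + (U(-4, -5)*1 + 2)) - 61 = -4*(-3 + (1/(-4) + 2)) - 61 = -4*(-3 + (-1/4*1 + 2)) - 61 = -4*(-3 + (-1/4 + 2)) - 61 = -4*(-3 + 7/4) - 61 = -4*(-5)/4 - 61 = -4*(-5/4) - 61 = 5 - 61 = -56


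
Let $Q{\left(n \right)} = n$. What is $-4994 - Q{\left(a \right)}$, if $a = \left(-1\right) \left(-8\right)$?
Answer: $-5002$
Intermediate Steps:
$a = 8$
$-4994 - Q{\left(a \right)} = -4994 - 8 = -5002$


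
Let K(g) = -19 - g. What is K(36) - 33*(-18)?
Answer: 539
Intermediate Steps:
K(36) - 33*(-18) = (-19 - 1*36) - 33*(-18) = (-19 - 36) - 1*(-594) = -55 + 594 = 539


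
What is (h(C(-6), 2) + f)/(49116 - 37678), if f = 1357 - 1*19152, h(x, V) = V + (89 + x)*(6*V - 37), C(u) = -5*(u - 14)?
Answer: -11259/5719 ≈ -1.9687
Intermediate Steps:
C(u) = 70 - 5*u (C(u) = -5*(-14 + u) = 70 - 5*u)
h(x, V) = V + (-37 + 6*V)*(89 + x) (h(x, V) = V + (89 + x)*(-37 + 6*V) = V + (-37 + 6*V)*(89 + x))
f = -17795 (f = 1357 - 19152 = -17795)
(h(C(-6), 2) + f)/(49116 - 37678) = ((-3293 - 37*(70 - 5*(-6)) + 535*2 + 6*2*(70 - 5*(-6))) - 17795)/(49116 - 37678) = ((-3293 - 37*(70 + 30) + 1070 + 6*2*(70 + 30)) - 17795)/11438 = ((-3293 - 37*100 + 1070 + 6*2*100) - 17795)*(1/11438) = ((-3293 - 3700 + 1070 + 1200) - 17795)*(1/11438) = (-4723 - 17795)*(1/11438) = -22518*1/11438 = -11259/5719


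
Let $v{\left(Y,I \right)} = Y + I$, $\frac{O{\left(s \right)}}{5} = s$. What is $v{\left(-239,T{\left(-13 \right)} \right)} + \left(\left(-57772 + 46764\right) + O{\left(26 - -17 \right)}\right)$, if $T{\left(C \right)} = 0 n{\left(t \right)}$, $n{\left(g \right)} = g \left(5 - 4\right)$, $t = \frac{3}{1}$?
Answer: $-11032$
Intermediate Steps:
$t = 3$ ($t = 3 \cdot 1 = 3$)
$O{\left(s \right)} = 5 s$
$n{\left(g \right)} = g$ ($n{\left(g \right)} = g 1 = g$)
$T{\left(C \right)} = 0$ ($T{\left(C \right)} = 0 \cdot 3 = 0$)
$v{\left(Y,I \right)} = I + Y$
$v{\left(-239,T{\left(-13 \right)} \right)} + \left(\left(-57772 + 46764\right) + O{\left(26 - -17 \right)}\right) = \left(0 - 239\right) + \left(\left(-57772 + 46764\right) + 5 \left(26 - -17\right)\right) = -239 - \left(11008 - 5 \left(26 + 17\right)\right) = -239 + \left(-11008 + 5 \cdot 43\right) = -239 + \left(-11008 + 215\right) = -239 - 10793 = -11032$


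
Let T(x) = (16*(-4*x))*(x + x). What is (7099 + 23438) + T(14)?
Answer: 5449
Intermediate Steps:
T(x) = -128*x² (T(x) = (-64*x)*(2*x) = -128*x²)
(7099 + 23438) + T(14) = (7099 + 23438) - 128*14² = 30537 - 128*196 = 30537 - 25088 = 5449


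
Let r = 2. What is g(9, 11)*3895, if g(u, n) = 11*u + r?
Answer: 393395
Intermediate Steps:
g(u, n) = 2 + 11*u (g(u, n) = 11*u + 2 = 2 + 11*u)
g(9, 11)*3895 = (2 + 11*9)*3895 = (2 + 99)*3895 = 101*3895 = 393395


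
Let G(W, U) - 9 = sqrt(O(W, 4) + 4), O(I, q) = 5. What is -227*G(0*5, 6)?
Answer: -2724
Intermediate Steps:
G(W, U) = 12 (G(W, U) = 9 + sqrt(5 + 4) = 9 + sqrt(9) = 9 + 3 = 12)
-227*G(0*5, 6) = -227*12 = -2724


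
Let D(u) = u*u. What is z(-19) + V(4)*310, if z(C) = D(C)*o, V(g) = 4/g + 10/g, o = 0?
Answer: 1085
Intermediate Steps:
D(u) = u**2
V(g) = 14/g
z(C) = 0 (z(C) = C**2*0 = 0)
z(-19) + V(4)*310 = 0 + (14/4)*310 = 0 + (14*(1/4))*310 = 0 + (7/2)*310 = 0 + 1085 = 1085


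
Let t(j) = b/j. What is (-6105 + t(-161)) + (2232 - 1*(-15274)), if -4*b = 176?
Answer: 1835605/161 ≈ 11401.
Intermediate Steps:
b = -44 (b = -¼*176 = -44)
t(j) = -44/j
(-6105 + t(-161)) + (2232 - 1*(-15274)) = (-6105 - 44/(-161)) + (2232 - 1*(-15274)) = (-6105 - 44*(-1/161)) + (2232 + 15274) = (-6105 + 44/161) + 17506 = -982861/161 + 17506 = 1835605/161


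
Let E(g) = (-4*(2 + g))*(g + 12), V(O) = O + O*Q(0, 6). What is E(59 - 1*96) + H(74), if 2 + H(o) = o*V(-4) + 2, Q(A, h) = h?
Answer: -5572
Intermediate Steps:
V(O) = 7*O (V(O) = O + O*6 = O + 6*O = 7*O)
H(o) = -28*o (H(o) = -2 + (o*(7*(-4)) + 2) = -2 + (o*(-28) + 2) = -2 + (-28*o + 2) = -2 + (2 - 28*o) = -28*o)
E(g) = (-8 - 4*g)*(12 + g)
E(59 - 1*96) + H(74) = (-96 - 56*(59 - 1*96) - 4*(59 - 1*96)**2) - 28*74 = (-96 - 56*(59 - 96) - 4*(59 - 96)**2) - 2072 = (-96 - 56*(-37) - 4*(-37)**2) - 2072 = (-96 + 2072 - 4*1369) - 2072 = (-96 + 2072 - 5476) - 2072 = -3500 - 2072 = -5572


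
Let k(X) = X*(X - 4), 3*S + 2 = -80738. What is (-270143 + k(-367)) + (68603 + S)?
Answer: -276889/3 ≈ -92296.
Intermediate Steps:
S = -80740/3 (S = -2/3 + (1/3)*(-80738) = -2/3 - 80738/3 = -80740/3 ≈ -26913.)
k(X) = X*(-4 + X)
(-270143 + k(-367)) + (68603 + S) = (-270143 - 367*(-4 - 367)) + (68603 - 80740/3) = (-270143 - 367*(-371)) + 125069/3 = (-270143 + 136157) + 125069/3 = -133986 + 125069/3 = -276889/3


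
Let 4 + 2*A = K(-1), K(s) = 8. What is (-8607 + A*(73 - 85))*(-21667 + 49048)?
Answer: -236325411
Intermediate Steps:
A = 2 (A = -2 + (1/2)*8 = -2 + 4 = 2)
(-8607 + A*(73 - 85))*(-21667 + 49048) = (-8607 + 2*(73 - 85))*(-21667 + 49048) = (-8607 + 2*(-12))*27381 = (-8607 - 24)*27381 = -8631*27381 = -236325411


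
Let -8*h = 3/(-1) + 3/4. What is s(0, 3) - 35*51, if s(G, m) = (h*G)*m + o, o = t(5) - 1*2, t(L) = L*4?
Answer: -1767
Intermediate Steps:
t(L) = 4*L
h = 9/32 (h = -(3/(-1) + 3/4)/8 = -(3*(-1) + 3*(1/4))/8 = -(-3 + 3/4)/8 = -1/8*(-9/4) = 9/32 ≈ 0.28125)
o = 18 (o = 4*5 - 1*2 = 20 - 2 = 18)
s(G, m) = 18 + 9*G*m/32 (s(G, m) = (9*G/32)*m + 18 = 9*G*m/32 + 18 = 18 + 9*G*m/32)
s(0, 3) - 35*51 = (18 + (9/32)*0*3) - 35*51 = (18 + 0) - 1785 = 18 - 1785 = -1767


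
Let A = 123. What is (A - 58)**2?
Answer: 4225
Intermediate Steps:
(A - 58)**2 = (123 - 58)**2 = 65**2 = 4225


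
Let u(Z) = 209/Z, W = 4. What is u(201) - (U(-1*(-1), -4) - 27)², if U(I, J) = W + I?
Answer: -97075/201 ≈ -482.96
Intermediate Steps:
U(I, J) = 4 + I
u(201) - (U(-1*(-1), -4) - 27)² = 209/201 - ((4 - 1*(-1)) - 27)² = 209*(1/201) - ((4 + 1) - 27)² = 209/201 - (5 - 27)² = 209/201 - 1*(-22)² = 209/201 - 1*484 = 209/201 - 484 = -97075/201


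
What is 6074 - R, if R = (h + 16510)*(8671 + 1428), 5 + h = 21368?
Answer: -382473353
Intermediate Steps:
h = 21363 (h = -5 + 21368 = 21363)
R = 382479427 (R = (21363 + 16510)*(8671 + 1428) = 37873*10099 = 382479427)
6074 - R = 6074 - 1*382479427 = 6074 - 382479427 = -382473353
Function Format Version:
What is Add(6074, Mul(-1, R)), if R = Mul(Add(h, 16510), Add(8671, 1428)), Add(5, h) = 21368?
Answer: -382473353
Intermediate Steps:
h = 21363 (h = Add(-5, 21368) = 21363)
R = 382479427 (R = Mul(Add(21363, 16510), Add(8671, 1428)) = Mul(37873, 10099) = 382479427)
Add(6074, Mul(-1, R)) = Add(6074, Mul(-1, 382479427)) = Add(6074, -382479427) = -382473353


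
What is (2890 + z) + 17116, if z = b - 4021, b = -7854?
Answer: 8131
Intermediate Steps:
z = -11875 (z = -7854 - 4021 = -11875)
(2890 + z) + 17116 = (2890 - 11875) + 17116 = -8985 + 17116 = 8131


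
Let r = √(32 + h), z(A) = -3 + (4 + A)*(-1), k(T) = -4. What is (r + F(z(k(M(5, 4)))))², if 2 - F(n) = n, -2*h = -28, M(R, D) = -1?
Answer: (5 + √46)² ≈ 138.82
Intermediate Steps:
h = 14 (h = -½*(-28) = 14)
z(A) = -7 - A (z(A) = -3 + (-4 - A) = -7 - A)
r = √46 (r = √(32 + 14) = √46 ≈ 6.7823)
F(n) = 2 - n
(r + F(z(k(M(5, 4)))))² = (√46 + (2 - (-7 - 1*(-4))))² = (√46 + (2 - (-7 + 4)))² = (√46 + (2 - 1*(-3)))² = (√46 + (2 + 3))² = (√46 + 5)² = (5 + √46)²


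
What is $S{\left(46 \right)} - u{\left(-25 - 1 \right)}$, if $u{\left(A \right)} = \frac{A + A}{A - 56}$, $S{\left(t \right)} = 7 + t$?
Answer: $\frac{2147}{41} \approx 52.366$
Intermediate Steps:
$u{\left(A \right)} = \frac{2 A}{-56 + A}$
$S{\left(46 \right)} - u{\left(-25 - 1 \right)} = \left(7 + 46\right) - \frac{2 \left(-25 - 1\right)}{-56 - 26} = 53 - 2 \left(-26\right) \frac{1}{-56 - 26} = 53 - 2 \left(-26\right) \frac{1}{-82} = 53 - 2 \left(-26\right) \left(- \frac{1}{82}\right) = 53 - \frac{26}{41} = \frac{2147}{41}$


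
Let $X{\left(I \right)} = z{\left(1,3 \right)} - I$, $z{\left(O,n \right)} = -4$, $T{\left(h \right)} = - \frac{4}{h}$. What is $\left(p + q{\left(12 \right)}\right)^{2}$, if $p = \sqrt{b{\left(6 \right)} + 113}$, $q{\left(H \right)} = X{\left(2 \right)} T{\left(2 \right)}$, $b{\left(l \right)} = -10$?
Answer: $\left(12 + \sqrt{103}\right)^{2} \approx 490.57$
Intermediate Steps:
$X{\left(I \right)} = -4 - I$
$q{\left(H \right)} = 12$ ($q{\left(H \right)} = \left(-4 - 2\right) \left(- \frac{4}{2}\right) = \left(-4 - 2\right) \left(\left(-4\right) \frac{1}{2}\right) = \left(-6\right) \left(-2\right) = 12$)
$p = \sqrt{103}$ ($p = \sqrt{-10 + 113} = \sqrt{103} \approx 10.149$)
$\left(p + q{\left(12 \right)}\right)^{2} = \left(\sqrt{103} + 12\right)^{2} = \left(12 + \sqrt{103}\right)^{2}$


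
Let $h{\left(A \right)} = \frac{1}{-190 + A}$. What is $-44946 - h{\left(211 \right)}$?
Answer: $- \frac{943867}{21} \approx -44946.0$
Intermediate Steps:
$-44946 - h{\left(211 \right)} = -44946 - \frac{1}{-190 + 211} = -44946 - \frac{1}{21} = - \frac{943867}{21}$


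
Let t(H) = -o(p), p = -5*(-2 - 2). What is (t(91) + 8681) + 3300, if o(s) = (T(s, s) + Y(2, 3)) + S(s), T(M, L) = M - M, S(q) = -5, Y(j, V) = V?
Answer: 11983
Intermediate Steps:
T(M, L) = 0
p = 20 (p = -5*(-4) = 20)
o(s) = -2 (o(s) = (0 + 3) - 5 = 3 - 5 = -2)
t(H) = 2 (t(H) = -1*(-2) = 2)
(t(91) + 8681) + 3300 = (2 + 8681) + 3300 = 8683 + 3300 = 11983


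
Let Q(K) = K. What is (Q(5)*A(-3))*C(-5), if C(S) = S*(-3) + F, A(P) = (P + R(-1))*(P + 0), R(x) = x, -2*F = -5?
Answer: 1050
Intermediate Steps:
F = 5/2 (F = -½*(-5) = 5/2 ≈ 2.5000)
A(P) = P*(-1 + P) (A(P) = (P - 1)*(P + 0) = (-1 + P)*P = P*(-1 + P))
C(S) = 5/2 - 3*S (C(S) = S*(-3) + 5/2 = -3*S + 5/2 = 5/2 - 3*S)
(Q(5)*A(-3))*C(-5) = (5*(-3*(-1 - 3)))*(5/2 - 3*(-5)) = (5*(-3*(-4)))*(5/2 + 15) = (5*12)*(35/2) = 60*(35/2) = 1050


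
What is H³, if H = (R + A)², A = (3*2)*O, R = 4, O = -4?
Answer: 64000000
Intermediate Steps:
A = -24 (A = (3*2)*(-4) = 6*(-4) = -24)
H = 400 (H = (4 - 24)² = (-20)² = 400)
H³ = 400³ = 64000000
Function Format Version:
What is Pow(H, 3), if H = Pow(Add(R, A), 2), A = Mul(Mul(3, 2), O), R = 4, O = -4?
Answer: 64000000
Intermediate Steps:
A = -24 (A = Mul(Mul(3, 2), -4) = Mul(6, -4) = -24)
H = 400 (H = Pow(Add(4, -24), 2) = Pow(-20, 2) = 400)
Pow(H, 3) = Pow(400, 3) = 64000000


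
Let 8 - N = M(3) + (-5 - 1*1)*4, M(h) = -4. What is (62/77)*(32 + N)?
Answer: 4216/77 ≈ 54.753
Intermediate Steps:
N = 36 (N = 8 - (-4 + (-5 - 1*1)*4) = 8 - (-4 + (-5 - 1)*4) = 8 - (-4 - 6*4) = 8 - (-4 - 24) = 8 - 1*(-28) = 8 + 28 = 36)
(62/77)*(32 + N) = (62/77)*(32 + 36) = (62*(1/77))*68 = (62/77)*68 = 4216/77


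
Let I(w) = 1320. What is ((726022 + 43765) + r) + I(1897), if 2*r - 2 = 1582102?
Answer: 1562159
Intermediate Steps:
r = 791052 (r = 1 + (½)*1582102 = 1 + 791051 = 791052)
((726022 + 43765) + r) + I(1897) = ((726022 + 43765) + 791052) + 1320 = (769787 + 791052) + 1320 = 1560839 + 1320 = 1562159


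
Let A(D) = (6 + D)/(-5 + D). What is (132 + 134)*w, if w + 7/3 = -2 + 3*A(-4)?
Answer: -1330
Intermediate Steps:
A(D) = (6 + D)/(-5 + D)
w = -5 (w = -7/3 + (-2 + 3*((6 - 4)/(-5 - 4))) = -7/3 + (-2 + 3*(2/(-9))) = -7/3 + (-2 + 3*(-⅑*2)) = -7/3 + (-2 + 3*(-2/9)) = -7/3 + (-2 - ⅔) = -7/3 - 8/3 = -5)
(132 + 134)*w = (132 + 134)*(-5) = 266*(-5) = -1330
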